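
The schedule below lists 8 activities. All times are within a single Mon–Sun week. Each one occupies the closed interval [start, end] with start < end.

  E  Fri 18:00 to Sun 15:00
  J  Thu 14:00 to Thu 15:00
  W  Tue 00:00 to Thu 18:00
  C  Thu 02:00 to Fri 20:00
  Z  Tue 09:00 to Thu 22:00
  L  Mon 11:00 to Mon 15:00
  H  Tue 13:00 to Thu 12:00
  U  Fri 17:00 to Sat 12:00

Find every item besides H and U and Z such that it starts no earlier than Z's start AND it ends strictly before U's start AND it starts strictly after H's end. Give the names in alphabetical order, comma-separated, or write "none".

J

Conditions: its start is no earlier than Z's start (X.start >= Tue 09:00) AND its end is strictly before U's start (X.end < Fri 17:00) AND its start is strictly after H's end (X.start > Thu 12:00).
C: start Thu 02:00 >= Tue 09:00? ✓; end Fri 20:00 < Fri 17:00? ✗; start Thu 02:00 > Thu 12:00? ✗ → no.
E: start Fri 18:00 >= Tue 09:00? ✓; end Sun 15:00 < Fri 17:00? ✗; start Fri 18:00 > Thu 12:00? ✓ → no.
J: start Thu 14:00 >= Tue 09:00? ✓; end Thu 15:00 < Fri 17:00? ✓; start Thu 14:00 > Thu 12:00? ✓ → yes.
L: start Mon 11:00 >= Tue 09:00? ✗; end Mon 15:00 < Fri 17:00? ✓; start Mon 11:00 > Thu 12:00? ✗ → no.
W: start Tue 00:00 >= Tue 09:00? ✗; end Thu 18:00 < Fri 17:00? ✓; start Tue 00:00 > Thu 12:00? ✗ → no.
Result: J.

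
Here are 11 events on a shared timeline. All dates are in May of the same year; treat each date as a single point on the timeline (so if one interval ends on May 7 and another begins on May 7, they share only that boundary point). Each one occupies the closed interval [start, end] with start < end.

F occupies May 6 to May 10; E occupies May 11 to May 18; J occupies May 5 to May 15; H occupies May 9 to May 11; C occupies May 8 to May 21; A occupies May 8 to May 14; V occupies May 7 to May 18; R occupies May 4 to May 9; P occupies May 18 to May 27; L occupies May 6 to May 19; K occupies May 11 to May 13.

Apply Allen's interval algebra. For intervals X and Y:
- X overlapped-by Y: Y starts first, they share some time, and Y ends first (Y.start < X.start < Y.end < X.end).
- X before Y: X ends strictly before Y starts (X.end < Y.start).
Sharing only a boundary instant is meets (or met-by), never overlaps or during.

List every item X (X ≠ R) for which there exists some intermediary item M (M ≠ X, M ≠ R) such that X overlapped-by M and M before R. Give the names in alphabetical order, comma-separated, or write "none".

none

Target R = [May 4, May 9].
Intermediaries M with M before R: none.
Union: none.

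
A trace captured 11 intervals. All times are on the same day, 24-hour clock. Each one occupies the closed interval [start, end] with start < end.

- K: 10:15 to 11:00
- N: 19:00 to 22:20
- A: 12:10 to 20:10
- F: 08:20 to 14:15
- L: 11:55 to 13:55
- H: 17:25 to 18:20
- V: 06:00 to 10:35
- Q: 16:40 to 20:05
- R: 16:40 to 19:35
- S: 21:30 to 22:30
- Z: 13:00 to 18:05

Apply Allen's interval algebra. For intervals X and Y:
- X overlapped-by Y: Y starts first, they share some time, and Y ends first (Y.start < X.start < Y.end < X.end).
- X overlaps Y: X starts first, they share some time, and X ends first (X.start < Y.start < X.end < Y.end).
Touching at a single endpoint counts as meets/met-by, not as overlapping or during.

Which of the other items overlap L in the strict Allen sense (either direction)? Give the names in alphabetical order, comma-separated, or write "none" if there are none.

A, Z

Target L = [11:55, 13:55].
A [12:10, 20:10] → overlapped-by → yes.
F [08:20, 14:15] → contains → no.
H [17:25, 18:20] → after → no.
K [10:15, 11:00] → before → no.
N [19:00, 22:20] → after → no.
Q [16:40, 20:05] → after → no.
R [16:40, 19:35] → after → no.
S [21:30, 22:30] → after → no.
V [06:00, 10:35] → before → no.
Z [13:00, 18:05] → overlapped-by → yes.
Result: A, Z.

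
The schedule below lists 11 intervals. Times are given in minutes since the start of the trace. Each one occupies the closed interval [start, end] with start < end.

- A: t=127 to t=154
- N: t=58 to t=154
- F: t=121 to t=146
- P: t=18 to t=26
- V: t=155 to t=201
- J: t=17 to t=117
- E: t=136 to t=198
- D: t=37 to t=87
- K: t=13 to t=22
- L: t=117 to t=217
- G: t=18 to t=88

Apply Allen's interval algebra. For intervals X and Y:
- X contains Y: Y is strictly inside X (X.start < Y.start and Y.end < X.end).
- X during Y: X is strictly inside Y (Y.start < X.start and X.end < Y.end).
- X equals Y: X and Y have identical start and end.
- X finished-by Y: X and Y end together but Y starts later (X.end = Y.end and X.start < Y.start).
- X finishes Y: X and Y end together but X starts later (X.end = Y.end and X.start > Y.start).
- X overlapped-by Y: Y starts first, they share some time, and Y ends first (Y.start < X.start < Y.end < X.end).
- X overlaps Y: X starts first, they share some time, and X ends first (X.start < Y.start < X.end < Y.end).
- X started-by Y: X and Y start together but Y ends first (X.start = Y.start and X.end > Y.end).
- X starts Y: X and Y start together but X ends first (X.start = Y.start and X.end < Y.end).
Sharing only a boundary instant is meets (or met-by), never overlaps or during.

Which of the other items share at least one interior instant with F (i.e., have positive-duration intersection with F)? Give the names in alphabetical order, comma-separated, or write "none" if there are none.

Target F = [t=121, t=146].
A [t=127, t=154] → overlapped-by → yes.
D [t=37, t=87] → before → no.
E [t=136, t=198] → overlapped-by → yes.
G [t=18, t=88] → before → no.
J [t=17, t=117] → before → no.
K [t=13, t=22] → before → no.
L [t=117, t=217] → contains → yes.
N [t=58, t=154] → contains → yes.
P [t=18, t=26] → before → no.
V [t=155, t=201] → after → no.
Result: A, E, L, N.

A, E, L, N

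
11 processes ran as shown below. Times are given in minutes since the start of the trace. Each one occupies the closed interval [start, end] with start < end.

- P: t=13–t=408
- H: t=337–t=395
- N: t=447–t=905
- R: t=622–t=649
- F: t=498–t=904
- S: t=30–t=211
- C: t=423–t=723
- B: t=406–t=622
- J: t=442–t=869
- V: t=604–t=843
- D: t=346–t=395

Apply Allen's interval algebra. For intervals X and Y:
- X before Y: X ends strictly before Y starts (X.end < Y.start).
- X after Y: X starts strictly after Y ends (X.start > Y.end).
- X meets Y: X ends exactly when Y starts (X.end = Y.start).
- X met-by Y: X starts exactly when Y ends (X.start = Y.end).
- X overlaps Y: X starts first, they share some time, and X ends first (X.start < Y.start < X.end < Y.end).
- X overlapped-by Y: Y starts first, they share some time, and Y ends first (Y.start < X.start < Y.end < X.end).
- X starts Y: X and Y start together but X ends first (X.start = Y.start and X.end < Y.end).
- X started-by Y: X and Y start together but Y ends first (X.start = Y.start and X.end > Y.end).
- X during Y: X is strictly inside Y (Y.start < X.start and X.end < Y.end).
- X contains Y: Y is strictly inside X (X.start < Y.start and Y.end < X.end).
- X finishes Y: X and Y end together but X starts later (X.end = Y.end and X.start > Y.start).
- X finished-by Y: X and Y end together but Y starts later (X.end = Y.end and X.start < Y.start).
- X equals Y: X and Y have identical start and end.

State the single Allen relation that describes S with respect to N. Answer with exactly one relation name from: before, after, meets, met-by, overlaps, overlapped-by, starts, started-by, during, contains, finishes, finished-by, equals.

before

S = [t=30, t=211]; N = [t=447, t=905].
Compare endpoints: S.start < N.start, S.start < N.end, S.end < N.start, S.end < N.end.
That pattern is 'before'.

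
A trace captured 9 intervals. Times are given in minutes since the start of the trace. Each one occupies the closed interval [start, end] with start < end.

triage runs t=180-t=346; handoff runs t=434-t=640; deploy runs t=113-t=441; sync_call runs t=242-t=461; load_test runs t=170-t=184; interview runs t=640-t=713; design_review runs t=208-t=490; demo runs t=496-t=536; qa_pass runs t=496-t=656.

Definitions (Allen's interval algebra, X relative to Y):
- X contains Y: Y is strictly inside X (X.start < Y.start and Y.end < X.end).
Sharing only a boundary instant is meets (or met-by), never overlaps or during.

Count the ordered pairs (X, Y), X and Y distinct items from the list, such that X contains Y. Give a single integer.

Checking all 72 ordered pairs for relation 'contains'; matching pairs in alphabetical order:
(deploy, load_test): deploy contains load_test ✓
(deploy, triage): deploy contains triage ✓
(design_review, sync_call): design_review contains sync_call ✓
(handoff, demo): handoff contains demo ✓
Count: 4.

4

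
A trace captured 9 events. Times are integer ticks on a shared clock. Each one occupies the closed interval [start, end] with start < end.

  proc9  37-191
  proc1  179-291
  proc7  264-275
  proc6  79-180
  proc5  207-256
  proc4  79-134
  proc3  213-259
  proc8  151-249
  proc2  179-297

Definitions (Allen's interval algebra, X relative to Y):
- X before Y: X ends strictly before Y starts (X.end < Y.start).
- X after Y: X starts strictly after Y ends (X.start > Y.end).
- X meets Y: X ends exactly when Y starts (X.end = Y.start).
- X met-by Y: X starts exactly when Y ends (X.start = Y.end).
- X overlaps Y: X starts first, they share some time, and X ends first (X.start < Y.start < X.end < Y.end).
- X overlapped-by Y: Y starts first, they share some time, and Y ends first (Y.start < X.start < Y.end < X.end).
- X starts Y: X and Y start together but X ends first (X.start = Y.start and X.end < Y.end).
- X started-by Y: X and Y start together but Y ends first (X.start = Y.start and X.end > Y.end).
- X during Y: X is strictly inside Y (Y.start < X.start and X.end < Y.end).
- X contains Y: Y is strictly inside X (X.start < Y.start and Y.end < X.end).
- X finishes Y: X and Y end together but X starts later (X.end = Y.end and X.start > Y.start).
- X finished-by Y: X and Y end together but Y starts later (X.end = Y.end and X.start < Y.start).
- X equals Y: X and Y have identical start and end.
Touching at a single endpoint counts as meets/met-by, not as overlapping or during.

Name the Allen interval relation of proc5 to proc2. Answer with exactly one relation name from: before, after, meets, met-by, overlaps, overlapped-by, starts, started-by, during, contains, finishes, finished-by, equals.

proc5 = [207, 256]; proc2 = [179, 297].
Compare endpoints: proc5.start > proc2.start, proc5.start < proc2.end, proc5.end > proc2.start, proc5.end < proc2.end.
That pattern is 'during'.

during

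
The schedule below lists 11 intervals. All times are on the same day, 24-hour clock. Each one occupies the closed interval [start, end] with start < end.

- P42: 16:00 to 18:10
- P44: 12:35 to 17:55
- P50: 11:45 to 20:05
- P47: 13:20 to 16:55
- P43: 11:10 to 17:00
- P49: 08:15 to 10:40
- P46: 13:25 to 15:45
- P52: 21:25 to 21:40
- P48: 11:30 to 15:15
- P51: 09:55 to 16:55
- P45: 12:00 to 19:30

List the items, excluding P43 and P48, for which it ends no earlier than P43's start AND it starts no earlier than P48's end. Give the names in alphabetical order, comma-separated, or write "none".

Conditions: its end is no earlier than P43's start (X.end >= 11:10) AND its start is no earlier than P48's end (X.start >= 15:15).
P42: end 18:10 >= 11:10? ✓; start 16:00 >= 15:15? ✓ → yes.
P44: end 17:55 >= 11:10? ✓; start 12:35 >= 15:15? ✗ → no.
P45: end 19:30 >= 11:10? ✓; start 12:00 >= 15:15? ✗ → no.
P46: end 15:45 >= 11:10? ✓; start 13:25 >= 15:15? ✗ → no.
P47: end 16:55 >= 11:10? ✓; start 13:20 >= 15:15? ✗ → no.
P49: end 10:40 >= 11:10? ✗; start 08:15 >= 15:15? ✗ → no.
P50: end 20:05 >= 11:10? ✓; start 11:45 >= 15:15? ✗ → no.
P51: end 16:55 >= 11:10? ✓; start 09:55 >= 15:15? ✗ → no.
P52: end 21:40 >= 11:10? ✓; start 21:25 >= 15:15? ✓ → yes.
Result: P42, P52.

P42, P52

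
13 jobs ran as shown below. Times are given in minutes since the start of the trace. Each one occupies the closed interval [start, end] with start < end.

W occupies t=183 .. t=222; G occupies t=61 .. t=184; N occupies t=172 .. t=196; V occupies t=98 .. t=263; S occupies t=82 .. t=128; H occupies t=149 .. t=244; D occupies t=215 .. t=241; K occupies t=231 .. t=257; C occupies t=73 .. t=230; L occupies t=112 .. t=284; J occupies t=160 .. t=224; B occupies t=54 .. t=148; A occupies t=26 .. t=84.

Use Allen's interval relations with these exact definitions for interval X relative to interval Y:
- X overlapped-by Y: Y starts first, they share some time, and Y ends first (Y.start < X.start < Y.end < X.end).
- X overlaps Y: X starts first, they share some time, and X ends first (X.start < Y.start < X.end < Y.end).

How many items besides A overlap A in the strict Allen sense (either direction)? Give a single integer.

Target A = [t=26, t=84].
B [t=54, t=148] → overlapped-by → counts.
C [t=73, t=230] → overlapped-by → counts.
D [t=215, t=241] → after → no.
G [t=61, t=184] → overlapped-by → counts.
H [t=149, t=244] → after → no.
J [t=160, t=224] → after → no.
K [t=231, t=257] → after → no.
L [t=112, t=284] → after → no.
N [t=172, t=196] → after → no.
S [t=82, t=128] → overlapped-by → counts.
V [t=98, t=263] → after → no.
W [t=183, t=222] → after → no.
Total: 4.

4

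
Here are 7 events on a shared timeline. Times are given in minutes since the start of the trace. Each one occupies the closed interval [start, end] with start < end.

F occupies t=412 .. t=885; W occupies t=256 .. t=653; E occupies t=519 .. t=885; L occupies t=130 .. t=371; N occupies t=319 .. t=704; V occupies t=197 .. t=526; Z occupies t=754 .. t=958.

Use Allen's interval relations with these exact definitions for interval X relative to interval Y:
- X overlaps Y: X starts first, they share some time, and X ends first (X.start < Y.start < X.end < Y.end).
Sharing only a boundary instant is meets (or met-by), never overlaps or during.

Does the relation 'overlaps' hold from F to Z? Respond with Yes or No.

F = [t=412, t=885], Z = [t=754, t=958].
Actual relation of F to Z: overlaps.
Asked whether 'overlaps' holds → Yes.

Yes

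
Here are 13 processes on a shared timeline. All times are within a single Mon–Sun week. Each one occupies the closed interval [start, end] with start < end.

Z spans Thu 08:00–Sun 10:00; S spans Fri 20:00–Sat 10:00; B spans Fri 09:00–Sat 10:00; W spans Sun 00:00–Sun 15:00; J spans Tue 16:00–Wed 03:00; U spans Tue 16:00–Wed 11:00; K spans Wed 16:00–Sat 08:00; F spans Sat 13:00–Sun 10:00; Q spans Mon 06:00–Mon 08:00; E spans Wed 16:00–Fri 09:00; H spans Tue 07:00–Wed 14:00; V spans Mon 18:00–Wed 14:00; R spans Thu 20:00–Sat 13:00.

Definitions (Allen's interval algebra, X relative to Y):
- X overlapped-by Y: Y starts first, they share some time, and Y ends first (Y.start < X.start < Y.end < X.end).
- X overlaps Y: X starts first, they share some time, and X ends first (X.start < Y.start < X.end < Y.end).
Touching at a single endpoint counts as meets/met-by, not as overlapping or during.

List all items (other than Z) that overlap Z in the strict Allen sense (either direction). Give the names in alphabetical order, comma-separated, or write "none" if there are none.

E, K, W

Target Z = [Thu 08:00, Sun 10:00].
B [Fri 09:00, Sat 10:00] → during → no.
E [Wed 16:00, Fri 09:00] → overlaps → yes.
F [Sat 13:00, Sun 10:00] → finishes → no.
H [Tue 07:00, Wed 14:00] → before → no.
J [Tue 16:00, Wed 03:00] → before → no.
K [Wed 16:00, Sat 08:00] → overlaps → yes.
Q [Mon 06:00, Mon 08:00] → before → no.
R [Thu 20:00, Sat 13:00] → during → no.
S [Fri 20:00, Sat 10:00] → during → no.
U [Tue 16:00, Wed 11:00] → before → no.
V [Mon 18:00, Wed 14:00] → before → no.
W [Sun 00:00, Sun 15:00] → overlapped-by → yes.
Result: E, K, W.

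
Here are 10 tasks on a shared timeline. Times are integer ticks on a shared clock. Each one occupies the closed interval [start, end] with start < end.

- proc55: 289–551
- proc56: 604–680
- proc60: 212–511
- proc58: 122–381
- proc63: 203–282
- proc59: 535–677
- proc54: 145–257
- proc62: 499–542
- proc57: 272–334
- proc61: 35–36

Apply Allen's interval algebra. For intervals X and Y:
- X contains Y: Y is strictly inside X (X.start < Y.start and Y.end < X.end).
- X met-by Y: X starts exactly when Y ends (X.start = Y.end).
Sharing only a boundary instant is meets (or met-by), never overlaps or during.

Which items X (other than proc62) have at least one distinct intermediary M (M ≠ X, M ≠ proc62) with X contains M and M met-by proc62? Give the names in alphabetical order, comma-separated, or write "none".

none

Target proc62 = [499, 542].
Intermediaries M with M met-by proc62: none.
Union: none.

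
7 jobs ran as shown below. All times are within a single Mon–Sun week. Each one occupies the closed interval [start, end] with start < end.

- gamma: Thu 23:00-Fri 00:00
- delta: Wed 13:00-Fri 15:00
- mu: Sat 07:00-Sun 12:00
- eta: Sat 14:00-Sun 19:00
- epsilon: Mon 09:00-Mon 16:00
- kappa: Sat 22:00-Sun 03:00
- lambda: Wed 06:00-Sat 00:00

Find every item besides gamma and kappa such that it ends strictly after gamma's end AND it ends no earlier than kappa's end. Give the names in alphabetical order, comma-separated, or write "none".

Conditions: its end is strictly after gamma's end (X.end > Fri 00:00) AND its end is no earlier than kappa's end (X.end >= Sun 03:00).
delta: end Fri 15:00 > Fri 00:00? ✓; end Fri 15:00 >= Sun 03:00? ✗ → no.
epsilon: end Mon 16:00 > Fri 00:00? ✗; end Mon 16:00 >= Sun 03:00? ✗ → no.
eta: end Sun 19:00 > Fri 00:00? ✓; end Sun 19:00 >= Sun 03:00? ✓ → yes.
lambda: end Sat 00:00 > Fri 00:00? ✓; end Sat 00:00 >= Sun 03:00? ✗ → no.
mu: end Sun 12:00 > Fri 00:00? ✓; end Sun 12:00 >= Sun 03:00? ✓ → yes.
Result: eta, mu.

eta, mu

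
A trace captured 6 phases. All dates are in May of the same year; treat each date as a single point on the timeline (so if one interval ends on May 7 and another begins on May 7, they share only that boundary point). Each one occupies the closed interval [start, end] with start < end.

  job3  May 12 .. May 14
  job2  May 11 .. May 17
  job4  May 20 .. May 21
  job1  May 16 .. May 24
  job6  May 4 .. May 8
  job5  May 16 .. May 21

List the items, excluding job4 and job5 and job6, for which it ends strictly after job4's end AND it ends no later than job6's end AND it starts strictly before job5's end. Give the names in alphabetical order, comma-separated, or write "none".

none

Conditions: its end is strictly after job4's end (X.end > May 21) AND its end is no later than job6's end (X.end <= May 8) AND its start is strictly before job5's end (X.start < May 21).
job1: end May 24 > May 21? ✓; end May 24 <= May 8? ✗; start May 16 < May 21? ✓ → no.
job2: end May 17 > May 21? ✗; end May 17 <= May 8? ✗; start May 11 < May 21? ✓ → no.
job3: end May 14 > May 21? ✗; end May 14 <= May 8? ✗; start May 12 < May 21? ✓ → no.
Result: none.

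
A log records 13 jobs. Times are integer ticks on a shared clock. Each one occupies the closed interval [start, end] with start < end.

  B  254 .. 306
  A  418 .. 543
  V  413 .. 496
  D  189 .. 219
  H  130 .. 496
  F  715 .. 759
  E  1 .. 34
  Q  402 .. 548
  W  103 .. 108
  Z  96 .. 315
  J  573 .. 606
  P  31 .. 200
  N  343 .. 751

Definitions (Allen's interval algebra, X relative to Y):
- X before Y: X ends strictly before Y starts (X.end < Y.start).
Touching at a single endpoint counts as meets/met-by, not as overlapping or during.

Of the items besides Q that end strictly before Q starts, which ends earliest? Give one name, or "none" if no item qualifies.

E

Target Q = [402, 548].
A [418, 543] → during → excluded.
B [254, 306] → before → candidate.
D [189, 219] → before → candidate.
E [1, 34] → before → candidate.
F [715, 759] → after → excluded.
H [130, 496] → overlaps → excluded.
J [573, 606] → after → excluded.
N [343, 751] → contains → excluded.
P [31, 200] → before → candidate.
V [413, 496] → during → excluded.
W [103, 108] → before → candidate.
Z [96, 315] → before → candidate.
Among candidates, earliest end is 34 → E.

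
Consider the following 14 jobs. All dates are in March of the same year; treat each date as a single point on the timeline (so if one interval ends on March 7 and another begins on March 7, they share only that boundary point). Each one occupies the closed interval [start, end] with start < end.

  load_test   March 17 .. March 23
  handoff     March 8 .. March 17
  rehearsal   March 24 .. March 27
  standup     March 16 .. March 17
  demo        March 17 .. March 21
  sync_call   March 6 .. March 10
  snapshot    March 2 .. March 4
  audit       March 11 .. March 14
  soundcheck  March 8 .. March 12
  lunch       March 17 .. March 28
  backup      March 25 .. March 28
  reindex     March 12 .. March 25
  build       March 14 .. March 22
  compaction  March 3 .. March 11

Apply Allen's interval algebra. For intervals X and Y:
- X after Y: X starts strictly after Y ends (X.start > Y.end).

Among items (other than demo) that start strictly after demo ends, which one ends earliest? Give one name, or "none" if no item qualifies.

rehearsal

Target demo = [March 17, March 21].
audit [March 11, March 14] → before → excluded.
backup [March 25, March 28] → after → candidate.
build [March 14, March 22] → contains → excluded.
compaction [March 3, March 11] → before → excluded.
handoff [March 8, March 17] → meets → excluded.
load_test [March 17, March 23] → started-by → excluded.
lunch [March 17, March 28] → started-by → excluded.
rehearsal [March 24, March 27] → after → candidate.
reindex [March 12, March 25] → contains → excluded.
snapshot [March 2, March 4] → before → excluded.
soundcheck [March 8, March 12] → before → excluded.
standup [March 16, March 17] → meets → excluded.
sync_call [March 6, March 10] → before → excluded.
Among candidates, earliest end is March 27 → rehearsal.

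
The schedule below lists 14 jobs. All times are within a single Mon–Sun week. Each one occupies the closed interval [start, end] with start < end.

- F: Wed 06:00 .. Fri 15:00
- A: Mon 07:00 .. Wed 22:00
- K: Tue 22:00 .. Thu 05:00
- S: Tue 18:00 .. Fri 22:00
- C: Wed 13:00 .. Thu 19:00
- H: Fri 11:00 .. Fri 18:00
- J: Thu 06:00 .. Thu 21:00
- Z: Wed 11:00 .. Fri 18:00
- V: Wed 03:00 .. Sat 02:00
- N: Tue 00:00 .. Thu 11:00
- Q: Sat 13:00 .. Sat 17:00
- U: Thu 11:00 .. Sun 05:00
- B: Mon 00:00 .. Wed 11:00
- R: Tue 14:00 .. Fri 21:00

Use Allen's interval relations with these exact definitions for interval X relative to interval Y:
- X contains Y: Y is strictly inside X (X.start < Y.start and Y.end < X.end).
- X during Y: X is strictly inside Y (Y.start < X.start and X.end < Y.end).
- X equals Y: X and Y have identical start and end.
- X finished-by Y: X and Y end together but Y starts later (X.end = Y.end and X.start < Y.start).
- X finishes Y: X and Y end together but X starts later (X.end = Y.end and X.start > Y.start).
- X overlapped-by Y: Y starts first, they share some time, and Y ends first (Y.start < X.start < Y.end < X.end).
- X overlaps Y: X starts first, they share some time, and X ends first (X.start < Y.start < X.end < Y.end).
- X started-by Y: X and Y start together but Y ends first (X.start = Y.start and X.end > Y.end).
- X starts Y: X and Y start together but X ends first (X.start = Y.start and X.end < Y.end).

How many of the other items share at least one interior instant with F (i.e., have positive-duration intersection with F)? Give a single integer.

12

Target F = [Wed 06:00, Fri 15:00].
A [Mon 07:00, Wed 22:00] → overlaps → counts.
B [Mon 00:00, Wed 11:00] → overlaps → counts.
C [Wed 13:00, Thu 19:00] → during → counts.
H [Fri 11:00, Fri 18:00] → overlapped-by → counts.
J [Thu 06:00, Thu 21:00] → during → counts.
K [Tue 22:00, Thu 05:00] → overlaps → counts.
N [Tue 00:00, Thu 11:00] → overlaps → counts.
Q [Sat 13:00, Sat 17:00] → after → no.
R [Tue 14:00, Fri 21:00] → contains → counts.
S [Tue 18:00, Fri 22:00] → contains → counts.
U [Thu 11:00, Sun 05:00] → overlapped-by → counts.
V [Wed 03:00, Sat 02:00] → contains → counts.
Z [Wed 11:00, Fri 18:00] → overlapped-by → counts.
Total: 12.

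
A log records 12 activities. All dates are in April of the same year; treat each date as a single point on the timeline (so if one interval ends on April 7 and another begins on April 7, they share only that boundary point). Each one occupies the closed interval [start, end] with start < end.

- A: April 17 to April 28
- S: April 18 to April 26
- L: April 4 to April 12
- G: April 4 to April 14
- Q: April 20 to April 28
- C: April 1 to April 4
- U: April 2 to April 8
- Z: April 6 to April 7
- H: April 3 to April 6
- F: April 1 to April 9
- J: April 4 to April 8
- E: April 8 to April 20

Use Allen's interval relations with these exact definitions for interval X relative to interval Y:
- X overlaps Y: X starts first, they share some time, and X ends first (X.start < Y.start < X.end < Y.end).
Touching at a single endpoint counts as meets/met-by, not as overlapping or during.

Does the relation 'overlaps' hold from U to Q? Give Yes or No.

No

U = [April 2, April 8], Q = [April 20, April 28].
Actual relation of U to Q: before.
Asked whether 'overlaps' holds → No.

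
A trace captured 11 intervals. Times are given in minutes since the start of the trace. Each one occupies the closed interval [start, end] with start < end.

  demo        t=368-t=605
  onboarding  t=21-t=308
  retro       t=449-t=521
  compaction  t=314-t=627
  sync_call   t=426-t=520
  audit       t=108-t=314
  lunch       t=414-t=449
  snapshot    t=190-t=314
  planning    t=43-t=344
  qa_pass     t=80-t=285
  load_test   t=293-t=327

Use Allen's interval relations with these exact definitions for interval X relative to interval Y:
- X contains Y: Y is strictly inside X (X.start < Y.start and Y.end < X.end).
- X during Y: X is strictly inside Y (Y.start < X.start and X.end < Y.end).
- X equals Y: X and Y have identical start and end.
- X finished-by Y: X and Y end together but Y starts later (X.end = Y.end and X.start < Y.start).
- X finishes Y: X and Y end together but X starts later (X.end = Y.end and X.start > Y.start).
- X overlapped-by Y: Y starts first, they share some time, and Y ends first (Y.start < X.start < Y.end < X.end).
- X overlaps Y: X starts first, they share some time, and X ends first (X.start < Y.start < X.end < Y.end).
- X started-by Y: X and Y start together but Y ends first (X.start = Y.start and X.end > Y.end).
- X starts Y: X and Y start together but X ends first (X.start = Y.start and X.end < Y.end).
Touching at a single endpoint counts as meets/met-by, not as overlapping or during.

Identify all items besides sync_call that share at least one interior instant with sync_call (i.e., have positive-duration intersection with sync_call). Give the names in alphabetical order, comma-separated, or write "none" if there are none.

Target sync_call = [t=426, t=520].
audit [t=108, t=314] → before → no.
compaction [t=314, t=627] → contains → yes.
demo [t=368, t=605] → contains → yes.
load_test [t=293, t=327] → before → no.
lunch [t=414, t=449] → overlaps → yes.
onboarding [t=21, t=308] → before → no.
planning [t=43, t=344] → before → no.
qa_pass [t=80, t=285] → before → no.
retro [t=449, t=521] → overlapped-by → yes.
snapshot [t=190, t=314] → before → no.
Result: compaction, demo, lunch, retro.

compaction, demo, lunch, retro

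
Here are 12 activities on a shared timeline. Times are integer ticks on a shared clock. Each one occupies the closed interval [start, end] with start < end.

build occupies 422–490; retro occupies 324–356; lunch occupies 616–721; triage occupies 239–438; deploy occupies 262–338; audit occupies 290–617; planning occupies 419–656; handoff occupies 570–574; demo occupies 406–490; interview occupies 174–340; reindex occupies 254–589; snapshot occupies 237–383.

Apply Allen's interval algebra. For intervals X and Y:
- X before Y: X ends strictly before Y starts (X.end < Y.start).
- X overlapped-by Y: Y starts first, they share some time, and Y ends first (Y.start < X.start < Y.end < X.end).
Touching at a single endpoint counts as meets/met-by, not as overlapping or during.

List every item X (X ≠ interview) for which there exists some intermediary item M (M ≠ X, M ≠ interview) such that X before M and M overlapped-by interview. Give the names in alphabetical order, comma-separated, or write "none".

Target interview = [174, 340].
Intermediaries M with M overlapped-by interview: audit, reindex, retro, snapshot, triage.
Via audit — items with X before audit: none.
Via reindex — items with X before reindex: none.
Via retro — items with X before retro: none.
Via snapshot — items with X before snapshot: none.
Via triage — items with X before triage: none.
Union: none.

none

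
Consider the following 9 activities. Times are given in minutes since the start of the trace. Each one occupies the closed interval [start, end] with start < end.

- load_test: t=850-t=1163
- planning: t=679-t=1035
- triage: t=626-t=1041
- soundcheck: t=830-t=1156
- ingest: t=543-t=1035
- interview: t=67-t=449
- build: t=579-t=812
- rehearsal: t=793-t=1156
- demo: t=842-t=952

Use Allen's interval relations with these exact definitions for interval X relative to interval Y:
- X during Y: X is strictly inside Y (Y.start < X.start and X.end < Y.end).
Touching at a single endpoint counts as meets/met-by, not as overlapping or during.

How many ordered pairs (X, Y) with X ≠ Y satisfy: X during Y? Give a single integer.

7

Checking all 72 ordered pairs for relation 'during'; matching pairs in alphabetical order:
(build, ingest): build during ingest ✓
(demo, ingest): demo during ingest ✓
(demo, planning): demo during planning ✓
(demo, rehearsal): demo during rehearsal ✓
(demo, soundcheck): demo during soundcheck ✓
(demo, triage): demo during triage ✓
(planning, triage): planning during triage ✓
Count: 7.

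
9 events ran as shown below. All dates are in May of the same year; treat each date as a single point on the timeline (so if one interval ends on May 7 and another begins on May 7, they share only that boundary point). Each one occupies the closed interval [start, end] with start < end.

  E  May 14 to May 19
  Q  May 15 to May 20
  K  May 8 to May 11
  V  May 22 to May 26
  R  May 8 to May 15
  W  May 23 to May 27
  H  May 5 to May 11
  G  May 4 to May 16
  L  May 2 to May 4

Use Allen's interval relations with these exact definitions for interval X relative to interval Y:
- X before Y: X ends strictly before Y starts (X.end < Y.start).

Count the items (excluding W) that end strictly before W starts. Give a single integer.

7

Target W = [May 23, May 27].
E [May 14, May 19] → before → counts.
G [May 4, May 16] → before → counts.
H [May 5, May 11] → before → counts.
K [May 8, May 11] → before → counts.
L [May 2, May 4] → before → counts.
Q [May 15, May 20] → before → counts.
R [May 8, May 15] → before → counts.
V [May 22, May 26] → overlaps → no.
Total: 7.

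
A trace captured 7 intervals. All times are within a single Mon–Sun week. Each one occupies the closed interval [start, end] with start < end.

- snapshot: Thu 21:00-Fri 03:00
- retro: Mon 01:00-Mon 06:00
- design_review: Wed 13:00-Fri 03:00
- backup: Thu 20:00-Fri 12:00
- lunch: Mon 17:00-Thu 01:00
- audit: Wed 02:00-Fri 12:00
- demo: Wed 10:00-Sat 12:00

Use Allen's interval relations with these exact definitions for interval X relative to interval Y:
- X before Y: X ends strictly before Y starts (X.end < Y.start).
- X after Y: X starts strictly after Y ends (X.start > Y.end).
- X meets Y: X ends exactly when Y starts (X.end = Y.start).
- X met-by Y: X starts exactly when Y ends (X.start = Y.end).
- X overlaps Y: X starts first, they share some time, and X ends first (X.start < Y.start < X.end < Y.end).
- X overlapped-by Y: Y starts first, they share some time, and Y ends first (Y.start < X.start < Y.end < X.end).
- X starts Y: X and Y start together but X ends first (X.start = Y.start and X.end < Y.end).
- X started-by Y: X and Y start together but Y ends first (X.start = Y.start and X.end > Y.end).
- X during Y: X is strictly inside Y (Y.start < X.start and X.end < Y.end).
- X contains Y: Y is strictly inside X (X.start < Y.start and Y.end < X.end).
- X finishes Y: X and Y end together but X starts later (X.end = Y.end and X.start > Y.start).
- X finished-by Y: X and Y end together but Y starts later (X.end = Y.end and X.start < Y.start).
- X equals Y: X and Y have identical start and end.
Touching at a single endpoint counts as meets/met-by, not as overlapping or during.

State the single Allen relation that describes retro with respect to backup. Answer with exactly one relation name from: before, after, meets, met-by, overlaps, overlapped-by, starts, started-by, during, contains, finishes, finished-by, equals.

before

retro = [Mon 01:00, Mon 06:00]; backup = [Thu 20:00, Fri 12:00].
Compare endpoints: retro.start < backup.start, retro.start < backup.end, retro.end < backup.start, retro.end < backup.end.
That pattern is 'before'.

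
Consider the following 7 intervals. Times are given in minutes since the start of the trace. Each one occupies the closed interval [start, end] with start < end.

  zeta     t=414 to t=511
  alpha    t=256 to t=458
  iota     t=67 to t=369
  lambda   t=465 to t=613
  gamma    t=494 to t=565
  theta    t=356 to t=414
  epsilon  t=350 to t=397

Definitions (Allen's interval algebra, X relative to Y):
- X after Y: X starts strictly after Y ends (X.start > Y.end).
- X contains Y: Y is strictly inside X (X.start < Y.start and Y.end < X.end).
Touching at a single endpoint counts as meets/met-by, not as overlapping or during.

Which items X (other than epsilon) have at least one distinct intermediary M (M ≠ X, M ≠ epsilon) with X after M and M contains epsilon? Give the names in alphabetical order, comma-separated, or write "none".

Target epsilon = [t=350, t=397].
Intermediaries M with M contains epsilon: alpha.
Via alpha — items with X after alpha: gamma, lambda.
Union: gamma, lambda.

gamma, lambda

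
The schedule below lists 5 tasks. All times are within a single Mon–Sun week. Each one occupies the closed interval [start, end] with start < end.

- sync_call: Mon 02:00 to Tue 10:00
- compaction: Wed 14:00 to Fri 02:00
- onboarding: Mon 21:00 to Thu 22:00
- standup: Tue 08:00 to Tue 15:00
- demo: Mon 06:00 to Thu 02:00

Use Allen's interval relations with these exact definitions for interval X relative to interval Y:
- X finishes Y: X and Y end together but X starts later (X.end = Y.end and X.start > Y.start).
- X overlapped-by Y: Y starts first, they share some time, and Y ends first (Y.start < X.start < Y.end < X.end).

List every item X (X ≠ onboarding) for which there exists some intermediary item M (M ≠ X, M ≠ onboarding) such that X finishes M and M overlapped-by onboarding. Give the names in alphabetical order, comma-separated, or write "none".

Target onboarding = [Mon 21:00, Thu 22:00].
Intermediaries M with M overlapped-by onboarding: compaction.
Via compaction — items with X finishes compaction: none.
Union: none.

none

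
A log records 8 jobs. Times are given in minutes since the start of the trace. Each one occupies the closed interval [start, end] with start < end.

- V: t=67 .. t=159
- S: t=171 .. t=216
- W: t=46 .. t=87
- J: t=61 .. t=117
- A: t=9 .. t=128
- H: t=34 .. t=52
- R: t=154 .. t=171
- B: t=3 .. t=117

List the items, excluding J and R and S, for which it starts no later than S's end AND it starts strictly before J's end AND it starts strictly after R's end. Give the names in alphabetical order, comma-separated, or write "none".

Conditions: its start is no later than S's end (X.start <= t=216) AND its start is strictly before J's end (X.start < t=117) AND its start is strictly after R's end (X.start > t=171).
A: start t=9 <= t=216? ✓; start t=9 < t=117? ✓; start t=9 > t=171? ✗ → no.
B: start t=3 <= t=216? ✓; start t=3 < t=117? ✓; start t=3 > t=171? ✗ → no.
H: start t=34 <= t=216? ✓; start t=34 < t=117? ✓; start t=34 > t=171? ✗ → no.
V: start t=67 <= t=216? ✓; start t=67 < t=117? ✓; start t=67 > t=171? ✗ → no.
W: start t=46 <= t=216? ✓; start t=46 < t=117? ✓; start t=46 > t=171? ✗ → no.
Result: none.

none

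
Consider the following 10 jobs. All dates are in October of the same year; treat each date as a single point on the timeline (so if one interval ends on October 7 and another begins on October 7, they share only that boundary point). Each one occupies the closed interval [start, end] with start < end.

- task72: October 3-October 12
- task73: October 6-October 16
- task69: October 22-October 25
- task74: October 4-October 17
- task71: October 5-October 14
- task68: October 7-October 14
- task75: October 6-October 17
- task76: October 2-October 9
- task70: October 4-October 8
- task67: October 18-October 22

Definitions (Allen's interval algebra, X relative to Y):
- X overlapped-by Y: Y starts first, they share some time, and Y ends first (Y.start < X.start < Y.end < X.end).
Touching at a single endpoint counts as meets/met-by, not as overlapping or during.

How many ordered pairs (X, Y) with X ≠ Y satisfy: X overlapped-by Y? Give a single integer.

Checking all 90 ordered pairs for relation 'overlapped-by'; matching pairs in alphabetical order:
(task68, task70): task68 overlapped-by task70 ✓
(task68, task72): task68 overlapped-by task72 ✓
(task68, task76): task68 overlapped-by task76 ✓
(task71, task70): task71 overlapped-by task70 ✓
(task71, task72): task71 overlapped-by task72 ✓
(task71, task76): task71 overlapped-by task76 ✓
(task72, task76): task72 overlapped-by task76 ✓
(task73, task70): task73 overlapped-by task70 ✓
(task73, task71): task73 overlapped-by task71 ✓
(task73, task72): task73 overlapped-by task72 ✓
(task73, task76): task73 overlapped-by task76 ✓
(task74, task72): task74 overlapped-by task72 ✓
(task74, task76): task74 overlapped-by task76 ✓
(task75, task70): task75 overlapped-by task70 ✓
(task75, task71): task75 overlapped-by task71 ✓
(task75, task72): task75 overlapped-by task72 ✓
(task75, task76): task75 overlapped-by task76 ✓
Count: 17.

17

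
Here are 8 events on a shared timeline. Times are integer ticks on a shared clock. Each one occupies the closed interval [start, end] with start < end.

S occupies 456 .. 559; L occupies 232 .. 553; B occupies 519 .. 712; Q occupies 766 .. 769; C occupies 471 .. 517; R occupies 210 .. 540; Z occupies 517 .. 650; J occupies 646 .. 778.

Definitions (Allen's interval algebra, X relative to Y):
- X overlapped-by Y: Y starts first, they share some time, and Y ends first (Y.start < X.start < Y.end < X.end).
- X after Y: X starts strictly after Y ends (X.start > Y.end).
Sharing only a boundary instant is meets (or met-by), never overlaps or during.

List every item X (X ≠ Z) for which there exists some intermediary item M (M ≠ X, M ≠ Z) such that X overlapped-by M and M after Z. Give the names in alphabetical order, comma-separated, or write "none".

none

Target Z = [517, 650].
Intermediaries M with M after Z: Q.
Via Q — items with X overlapped-by Q: none.
Union: none.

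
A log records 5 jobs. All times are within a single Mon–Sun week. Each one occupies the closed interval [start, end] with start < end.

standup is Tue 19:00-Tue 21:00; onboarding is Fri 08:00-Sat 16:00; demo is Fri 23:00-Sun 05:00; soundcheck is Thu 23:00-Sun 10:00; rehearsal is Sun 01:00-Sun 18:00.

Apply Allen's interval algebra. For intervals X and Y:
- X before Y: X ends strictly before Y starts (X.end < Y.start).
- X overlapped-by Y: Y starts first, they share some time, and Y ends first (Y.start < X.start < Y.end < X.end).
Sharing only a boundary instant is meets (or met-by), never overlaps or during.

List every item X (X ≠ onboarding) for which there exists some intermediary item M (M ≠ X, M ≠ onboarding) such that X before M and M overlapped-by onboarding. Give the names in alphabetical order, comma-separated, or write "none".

standup

Target onboarding = [Fri 08:00, Sat 16:00].
Intermediaries M with M overlapped-by onboarding: demo.
Via demo — items with X before demo: standup.
Union: standup.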